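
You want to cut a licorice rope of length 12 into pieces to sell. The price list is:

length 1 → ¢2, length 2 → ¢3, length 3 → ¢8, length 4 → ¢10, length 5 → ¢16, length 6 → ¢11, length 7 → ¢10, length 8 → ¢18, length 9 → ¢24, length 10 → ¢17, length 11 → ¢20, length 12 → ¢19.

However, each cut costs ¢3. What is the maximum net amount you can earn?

Let net[k] be the best obtainable value from length k. For each k, try every first piece i and keep the best of price[i] + net[k−i] minus the 3 cut fee when i<k.
net[1] = 2
net[2] = 3
net[3] = 8
net[4] = 10
net[5] = 16
net[6] = 15  (first piece 1, then net[5]=16)
net[7] = 16  (first piece 2, then net[5]=16)
net[8] = 21  (first piece 3, then net[5]=16)
net[9] = 24
net[10] = 29  (first piece 5, then net[5]=16)
net[11] = 28  (first piece 1, then net[10]=29)
net[12] = 29  (first piece 2, then net[10]=29)
One optimal plan: pieces 5 + 5 + 2 (2 cuts) → ¢35 − ¢6 = ¢29.

29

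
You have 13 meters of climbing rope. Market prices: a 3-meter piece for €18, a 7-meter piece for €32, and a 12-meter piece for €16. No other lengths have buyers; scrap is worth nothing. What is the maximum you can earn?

72

Build best[k] bottom-up: best[k] = max over allowed piece i of (p[i] + best[k−i]).
best[1] = 0
best[2] = 0
best[3] = 18
best[4] = 18
best[5] = 18
best[6] = 36  (first piece 3, then best[3]=18)
best[7] = 36
best[8] = 36
best[9] = 54  (first piece 3, then best[6]=36)
best[10] = 54
best[11] = 54
best[12] = 72  (first piece 3, then best[9]=54)
best[13] = 72
One optimal cutting: pieces 3 + 3 + 3 + 3 with 1 meter of scrap → €72.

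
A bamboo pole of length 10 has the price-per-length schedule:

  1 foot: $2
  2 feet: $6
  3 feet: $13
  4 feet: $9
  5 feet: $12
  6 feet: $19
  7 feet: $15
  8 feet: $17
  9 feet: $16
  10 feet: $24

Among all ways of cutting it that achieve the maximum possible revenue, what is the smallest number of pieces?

4

Consider every possible first cut. r[k] is the best of p[i]+r[k−i] over all sellable i≤k.
r[1] = 2
r[2] = max(2+2, 6+0) = 6
r[3] = max(2+6, 6+2, 13+0) = 13
r[4] = max(2+13, 6+6, 13+2, 9+0) = 15
r[5] = max(2+15, 6+13, 13+6, 9+2, 12+0) = 19
r[6] = max(2+19, 6+15, 13+13, 9+6, 12+2, 19+0) = 26
r[7] = max(2+26, 6+19, 13+15, …, 19+2, 15+0) = 28
r[8] = max(2+28, 6+26, 13+19, …, 15+2, 17+0) = 32
r[9] = max(2+32, 6+28, 13+26, …, 17+2, 16+0) = 39
r[10] = max(2+39, 6+32, 13+28, …, 16+2, 24+0) = 41
Maximum revenue is $41.
Now minimize piece count subject to staying optimal: for each k, pieces[k] = 1 + min over i with p[i]+r[k−i]=r[k] of pieces[k−i].
pieces[7] = 3
pieces[8] = 3
pieces[9] = 3
pieces[10] = 4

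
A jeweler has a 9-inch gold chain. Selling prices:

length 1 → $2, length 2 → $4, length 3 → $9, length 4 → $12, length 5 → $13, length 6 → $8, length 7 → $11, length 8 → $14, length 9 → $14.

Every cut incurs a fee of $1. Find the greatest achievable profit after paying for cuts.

25

Build v[k] bottom-up: v[k] = max over allowed piece i of (p[i] + v[k−i]) − 1 per cut.
v[1] = 2
v[2] = 4
v[3] = 9
v[4] = 12
v[5] = 13  (first piece 1, then v[4]=12)
v[6] = 17  (first piece 3, then v[3]=9)
v[7] = 20  (first piece 3, then v[4]=12)
v[8] = 23  (first piece 4, then v[4]=12)
v[9] = 25  (first piece 3, then v[6]=17)
One optimal plan: pieces 3 + 3 + 3 (2 cuts) → $27 − $2 = $25.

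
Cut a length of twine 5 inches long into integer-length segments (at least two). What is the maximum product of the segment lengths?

6

Define g[k] = max over 1≤i<k of i · max(k−i, g[k−i]); the inner max lets the remainder stay uncut if that's better.
g[2] = 1·max(1,0) = 1·1 = 1
g[3] = max(1·2, 2·1) = 2
g[4] = max(1·3, 2·2, 3·1) = 4
g[5] = max(1·4, 2·3, 3·2, 4·1) = 6
One optimal split: 3 + 2; product 3·2 = 6.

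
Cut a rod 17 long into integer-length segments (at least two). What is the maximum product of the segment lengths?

486

Let g[k] be the best product for length k (with at least one cut). For each first piece i, the rest contributes max(k−i, g[k−i]).
g[2] = 1×max(1,0) = 1×1 = 1
g[3] = max(1×2, 2×1) = 2
g[4] = max(1×3, 2×2, 3×1) = 4
g[5] = max(1×4, 2×3, 3×2, 4×1) = 6
g[6] = max(1×6, 2×4, 3×3, 4×2, 5×1) = 9
g[7] = max(1×9, 2×6, 3×4, 4×3, 5×2, 6×1) = 12
g[8] = max(1×12, 2×9, 3×6, …, 6×2, 7×1) = 18
g[9] = max(1×18, 2×12, 3×9, …, 7×2, 8×1) = 27
g[10] = max(1×27, 2×18, 3×12, …, 8×2, 9×1) = 36
g[11] = max(1×36, 2×27, 3×18, …, 9×2, 10×1) = 54
g[12] = max(1×54, 2×36, 3×27, …, 10×2, 11×1) = 81
g[13] = max(1×81, 2×54, 3×36, …, 11×2, 12×1) = 108
g[14] = max(1×108, 2×81, 3×54, …, 12×2, 13×1) = 162
g[15] = max(1×162, 2×108, 3×81, …, 13×2, 14×1) = 243
g[16] = max(1×243, 2×162, 3×108, …, 14×2, 15×1) = 324
g[17] = max(1×324, 2×243, 3×162, …, 15×2, 16×1) = 486
One optimal split: 3 + 3 + 3 + 3 + 3 + 2; product 3×3×3×3×3×2 = 486.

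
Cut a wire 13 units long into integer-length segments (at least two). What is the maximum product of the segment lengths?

Fill f[k] for k=2..13: at each k try every first piece i and multiply by the better of (k−i) uncut or f[k−i].
f[2] = 1*max(1,0) = 1*1 = 1
f[3] = max(1*2, 2*1) = 2
f[4] = max(1*3, 2*2, 3*1) = 4
f[5] = max(1*4, 2*3, 3*2, 4*1) = 6
f[6] = max(1*6, 2*4, 3*3, 4*2, 5*1) = 9
f[7] = max(1*9, 2*6, 3*4, 4*3, 5*2, 6*1) = 12
f[8] = max(1*12, 2*9, 3*6, …, 6*2, 7*1) = 18
f[9] = max(1*18, 2*12, 3*9, …, 7*2, 8*1) = 27
f[10] = max(1*27, 2*18, 3*12, …, 8*2, 9*1) = 36
f[11] = max(1*36, 2*27, 3*18, …, 9*2, 10*1) = 54
f[12] = max(1*54, 2*36, 3*27, …, 10*2, 11*1) = 81
f[13] = max(1*81, 2*54, 3*36, …, 11*2, 12*1) = 108
One optimal split: 3 + 3 + 3 + 2 + 2; product 3*3*3*2*2 = 108.

108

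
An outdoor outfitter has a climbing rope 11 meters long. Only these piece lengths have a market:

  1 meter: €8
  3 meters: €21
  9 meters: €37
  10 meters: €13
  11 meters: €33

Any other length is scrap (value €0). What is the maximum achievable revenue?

88

Let best[k] be the best obtainable value from length k. For each k, try every first piece i and keep the best of price[i] + best[k−i].
best[1] = 8
best[2] = 16  (first piece 1, then best[1]=8)
best[3] = 24  (first piece 1, then best[2]=16)
best[4] = 32  (first piece 1, then best[3]=24)
best[5] = 40  (first piece 1, then best[4]=32)
best[6] = 48  (first piece 1, then best[5]=40)
best[7] = 56  (first piece 1, then best[6]=48)
best[8] = 64  (first piece 1, then best[7]=56)
best[9] = 72  (first piece 1, then best[8]=64)
best[10] = 80  (first piece 1, then best[9]=72)
best[11] = 88  (first piece 1, then best[10]=80)
One optimal cutting: 1 + 1 + 1 + 1 + 1 + 1 + 1 + 1 + 1 + 1 + 1 → €88.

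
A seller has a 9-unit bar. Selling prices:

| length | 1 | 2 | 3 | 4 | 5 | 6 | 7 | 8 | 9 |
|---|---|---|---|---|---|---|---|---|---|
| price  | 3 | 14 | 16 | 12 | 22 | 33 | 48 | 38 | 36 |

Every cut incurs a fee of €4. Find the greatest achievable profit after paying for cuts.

Consider every possible first cut. r[k] is the best of p[i]+r[k−i] over all sellable i≤k, charging 4 whenever i<k.
r[1] = 3
r[2] = max(3+3-4, 14+0) = 14
r[3] = max(3+14-4, 14+3-4, 16+0) = 16
r[4] = max(3+16-4, 14+14-4, 16+3-4, 12+0) = 24
r[5] = max(3+24-4, 14+16-4, 16+14-4, 12+3-4, 22+0) = 26
r[6] = max(3+26-4, 14+24-4, 16+16-4, 12+14-4, 22+3-4, 33+0) = 34
r[7] = max(3+34-4, 14+26-4, 16+24-4, …, 33+3-4, 48+0) = 48
r[8] = max(3+48-4, 14+34-4, 16+26-4, …, 48+3-4, 38+0) = 47
r[9] = max(3+47-4, 14+48-4, 16+34-4, …, 38+3-4, 36+0) = 58
One optimal plan: pieces 7 + 2 (1 cut) → €62 − €4 = €58.

58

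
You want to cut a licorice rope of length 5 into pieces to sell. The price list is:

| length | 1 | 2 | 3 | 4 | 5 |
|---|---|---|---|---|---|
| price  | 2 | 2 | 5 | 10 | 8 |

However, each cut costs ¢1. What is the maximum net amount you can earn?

Consider every possible first cut. net[k] is the best of p[i]+net[k−i] over all sellable i≤k, charging 1 whenever i<k.
net[1] = 2
net[2] = max(2+2-1, 2+0) = 3
net[3] = max(2+3-1, 2+2-1, 5+0) = 5
net[4] = max(2+5-1, 2+3-1, 5+2-1, 10+0) = 10
net[5] = max(2+10-1, 2+5-1, 5+3-1, 10+2-1, 8+0) = 11
One optimal plan: pieces 4 + 1 (1 cut) → ¢12 − ¢1 = ¢11.

11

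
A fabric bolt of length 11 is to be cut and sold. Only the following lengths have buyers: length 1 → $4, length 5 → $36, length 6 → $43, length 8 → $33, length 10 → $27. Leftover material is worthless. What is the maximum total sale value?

79

Build best[k] bottom-up: best[k] = max over allowed piece i of (p[i] + best[k−i]).
best[1] = 4
best[2] = 8  (first piece 1, then best[1]=4)
best[3] = 12  (first piece 1, then best[2]=8)
best[4] = 16  (first piece 1, then best[3]=12)
best[5] = max(4+16, 36+0) = 36
best[6] = max(4+36, 36+4, 43+0) = 43
best[7] = max(4+43, 36+8, 43+4) = 47
best[8] = max(4+47, 36+12, 43+8, 33+0) = 51
best[9] = max(4+51, 36+16, 43+12, 33+4) = 55
best[10] = max(4+55, 36+36, 43+16, 33+8, 27+0) = 72
best[11] = max(4+72, 36+43, 43+36, 33+12, 27+4) = 79
One optimal cutting: 6 + 5 → $79.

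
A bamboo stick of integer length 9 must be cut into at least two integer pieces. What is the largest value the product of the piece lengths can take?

27

Define P[k] = max over 1≤i<k of i · max(k−i, P[k−i]); the inner max lets the remainder stay uncut if that's better.
P[2] = 1*max(1,0) = 1*1 = 1
P[3] = max(1*2, 2*1) = 2
P[4] = max(1*3, 2*2, 3*1) = 4
P[5] = max(1*4, 2*3, 3*2, 4*1) = 6
P[6] = max(1*6, 2*4, 3*3, 4*2, 5*1) = 9
P[7] = max(1*9, 2*6, 3*4, 4*3, 5*2, 6*1) = 12
P[8] = max(1*12, 2*9, 3*6, …, 6*2, 7*1) = 18
P[9] = max(1*18, 2*12, 3*9, …, 7*2, 8*1) = 27
One optimal split: 3 + 3 + 3; product 3*3*3 = 27.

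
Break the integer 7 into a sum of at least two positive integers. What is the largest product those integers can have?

Define P[k] = max over 1≤i<k of i · max(k−i, P[k−i]); the inner max lets the remainder stay uncut if that's better.
P[2] = 1*max(1,0) = 1*1 = 1
P[3] = max(1*2, 2*1) = 2
P[4] = max(1*3, 2*2, 3*1) = 4
P[5] = max(1*4, 2*3, 3*2, 4*1) = 6
P[6] = max(1*6, 2*4, 3*3, 4*2, 5*1) = 9
P[7] = max(1*9, 2*6, 3*4, 4*3, 5*2, 6*1) = 12
One optimal split: 3 + 2 + 2; product 3*2*2 = 12.

12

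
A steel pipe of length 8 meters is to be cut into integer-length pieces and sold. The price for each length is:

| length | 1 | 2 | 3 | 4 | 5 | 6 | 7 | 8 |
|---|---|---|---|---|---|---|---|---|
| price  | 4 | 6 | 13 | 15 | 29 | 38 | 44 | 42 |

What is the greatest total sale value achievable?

Consider every possible first cut. best[k] is the best of p[i]+best[k−i] over all sellable i≤k.
best[1] = 4
best[2] = max(4+4, 6+0) = 8
best[3] = max(4+8, 6+4, 13+0) = 13
best[4] = max(4+13, 6+8, 13+4, 15+0) = 17
best[5] = max(4+17, 6+13, 13+8, 15+4, 29+0) = 29
best[6] = max(4+29, 6+17, 13+13, 15+8, 29+4, 38+0) = 38
best[7] = max(4+38, 6+29, 13+17, …, 38+4, 44+0) = 44
best[8] = max(4+44, 6+38, 13+29, …, 44+4, 42+0) = 48
One optimal cutting: 7 + 1 → $44 + $4 = $48.

48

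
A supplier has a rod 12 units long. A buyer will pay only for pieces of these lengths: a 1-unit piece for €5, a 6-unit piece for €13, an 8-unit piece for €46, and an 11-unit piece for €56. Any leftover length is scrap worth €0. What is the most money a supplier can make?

Consider every possible first cut. f[k] is the best of p[i]+f[k−i] over all sellable i≤k.
f[1] = 5
f[2] = 10  (first piece 1, then f[1]=5)
f[3] = 15  (first piece 1, then f[2]=10)
f[4] = 20  (first piece 1, then f[3]=15)
f[5] = 25  (first piece 1, then f[4]=20)
f[6] = max(5+25, 13+0) = 30
f[7] = max(5+30, 13+5) = 35
f[8] = max(5+35, 13+10, 46+0) = 46
f[9] = max(5+46, 13+15, 46+5) = 51
f[10] = max(5+51, 13+20, 46+10) = 56
f[11] = max(5+56, 13+25, 46+15, 56+0) = 61
f[12] = max(5+61, 13+30, 46+20, 56+5) = 66
One optimal cutting: 8 + 1 + 1 + 1 + 1 → €66.

66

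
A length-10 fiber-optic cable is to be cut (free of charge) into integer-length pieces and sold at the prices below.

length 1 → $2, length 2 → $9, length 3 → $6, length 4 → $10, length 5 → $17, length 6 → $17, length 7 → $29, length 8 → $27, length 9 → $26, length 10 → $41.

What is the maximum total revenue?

45

Build r[k] bottom-up: r[k] = max over allowed piece i of (p[i] + r[k−i]).
r[1] = 2
r[2] = max(2+2, 9+0) = 9
r[3] = max(2+9, 9+2, 6+0) = 11
r[4] = max(2+11, 9+9, 6+2, 10+0) = 18
r[5] = max(2+18, 9+11, 6+9, 10+2, 17+0) = 20
r[6] = max(2+20, 9+18, 6+11, 10+9, 17+2, 17+0) = 27
r[7] = max(2+27, 9+20, 6+18, …, 17+2, 29+0) = 29
r[8] = max(2+29, 9+27, 6+20, …, 29+2, 27+0) = 36
r[9] = max(2+36, 9+29, 6+27, …, 27+2, 26+0) = 38
r[10] = max(2+38, 9+36, 6+29, …, 26+2, 41+0) = 45
One optimal cutting: 2 + 2 + 2 + 2 + 2 → $9 + $9 + $9 + $9 + $9 = $45.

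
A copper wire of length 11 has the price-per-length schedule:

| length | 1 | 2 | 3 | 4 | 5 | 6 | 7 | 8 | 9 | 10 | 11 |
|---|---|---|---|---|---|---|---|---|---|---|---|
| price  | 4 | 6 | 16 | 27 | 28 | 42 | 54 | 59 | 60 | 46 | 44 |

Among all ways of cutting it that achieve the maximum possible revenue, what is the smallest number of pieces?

Let r[k] be the best obtainable value from length k. For each k, try every first piece i and keep the best of price[i] + r[k−i].
r[1] = 4
r[2] = max(4+4, 6+0) = 8
r[3] = max(4+8, 6+4, 16+0) = 16
r[4] = max(4+16, 6+8, 16+4, 27+0) = 27
r[5] = max(4+27, 6+16, 16+8, 27+4, 28+0) = 31
r[6] = max(4+31, 6+27, 16+16, 27+8, 28+4, 42+0) = 42
r[7] = max(4+42, 6+31, 16+27, …, 42+4, 54+0) = 54
r[8] = max(4+54, 6+42, 16+31, …, 54+4, 59+0) = 59
r[9] = max(4+59, 6+54, 16+42, …, 59+4, 60+0) = 63
r[10] = max(4+63, 6+59, 16+54, …, 60+4, 46+0) = 70
r[11] = max(4+70, 6+63, 16+59, …, 46+4, 44+0) = 81
Maximum revenue is €81.
Now minimize piece count subject to staying optimal: for each k, pieces[k] = 1 + min over i with p[i]+r[k−i]=r[k] of pieces[k−i].
pieces[8] = 1
pieces[9] = 2
pieces[10] = 2
pieces[11] = 2

2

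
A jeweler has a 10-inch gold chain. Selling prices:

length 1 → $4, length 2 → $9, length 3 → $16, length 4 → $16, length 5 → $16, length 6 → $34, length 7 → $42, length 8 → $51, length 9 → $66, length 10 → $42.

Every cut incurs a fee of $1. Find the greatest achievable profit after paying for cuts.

Let net[k] be the best obtainable value from length k. For each k, try every first piece i and keep the best of price[i] + net[k−i] minus the 1 cut fee when i<k.
net[1] = 4
net[2] = 9
net[3] = 16
net[4] = 19  (first piece 1, then net[3]=16)
net[5] = 24  (first piece 2, then net[3]=16)
net[6] = 34
net[7] = 42
net[8] = 51
net[9] = 66
net[10] = 69  (first piece 1, then net[9]=66)
One optimal plan: pieces 9 + 1 (1 cut) → $70 − $1 = $69.

69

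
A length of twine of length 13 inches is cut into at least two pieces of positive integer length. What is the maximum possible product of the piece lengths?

108

Let f[k] be the best product for length k (with at least one cut). For each first piece i, the rest contributes max(k−i, f[k−i]).
f[2] = 1·max(1,0) = 1·1 = 1
f[3] = 1·max(2,1) = 1·2 = 2
f[4] = 2·max(2,1) = 2·2 = 4
f[5] = 2·max(3,2) = 2·3 = 6
f[6] = 3·max(3,2) = 3·3 = 9
f[7] = 2·max(5,6) = 2·6 = 12
f[8] = 2·max(6,9) = 2·9 = 18
f[9] = 3·max(6,9) = 3·9 = 27
f[10] = 2·max(8,18) = 2·18 = 36
f[11] = 2·max(9,27) = 2·27 = 54
f[12] = 3·max(9,27) = 3·27 = 81
f[13] = 2·max(11,54) = 2·54 = 108
One optimal split: 3 + 3 + 3 + 2 + 2; product 3·3·3·2·2 = 108.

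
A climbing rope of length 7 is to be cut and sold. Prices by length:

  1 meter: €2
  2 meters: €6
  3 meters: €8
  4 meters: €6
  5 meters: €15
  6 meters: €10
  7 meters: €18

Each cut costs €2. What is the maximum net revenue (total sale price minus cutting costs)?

Build net[k] bottom-up: net[k] = max over allowed piece i of (p[i] + net[k−i]) − 2 per cut.
net[1] = 2
net[2] = 6
net[3] = 8
net[4] = 10  (first piece 2, then net[2]=6)
net[5] = 15
net[6] = 15  (first piece 1, then net[5]=15)
net[7] = 19  (first piece 2, then net[5]=15)
One optimal plan: pieces 5 + 2 (1 cut) → €21 − €2 = €19.

19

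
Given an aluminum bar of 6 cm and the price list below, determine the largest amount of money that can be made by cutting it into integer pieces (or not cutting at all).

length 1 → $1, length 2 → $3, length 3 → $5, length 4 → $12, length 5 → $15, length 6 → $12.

16

Consider every possible first cut. r[k] is the best of p[i]+r[k−i] over all sellable i≤k.
r[1] = 1
r[2] = max(1+1, 3+0) = 3
r[3] = max(1+3, 3+1, 5+0) = 5
r[4] = max(1+5, 3+3, 5+1, 12+0) = 12
r[5] = max(1+12, 3+5, 5+3, 12+1, 15+0) = 15
r[6] = max(1+15, 3+12, 5+5, 12+3, 15+1, 12+0) = 16
One optimal cutting: 5 + 1 → $15 + $1 = $16.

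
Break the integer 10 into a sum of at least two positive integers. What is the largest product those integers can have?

36

Fill P[k] for k=2..10: at each k try every first piece i and multiply by the better of (k−i) uncut or P[k−i].
P[2] = 1·max(1,0) = 1·1 = 1
P[3] = 1·max(2,1) = 1·2 = 2
P[4] = 2·max(2,1) = 2·2 = 4
P[5] = 2·max(3,2) = 2·3 = 6
P[6] = 3·max(3,2) = 3·3 = 9
P[7] = 2·max(5,6) = 2·6 = 12
P[8] = 2·max(6,9) = 2·9 = 18
P[9] = 3·max(6,9) = 3·9 = 27
P[10] = 2·max(8,18) = 2·18 = 36
One optimal split: 3 + 3 + 2 + 2; product 3·3·2·2 = 36.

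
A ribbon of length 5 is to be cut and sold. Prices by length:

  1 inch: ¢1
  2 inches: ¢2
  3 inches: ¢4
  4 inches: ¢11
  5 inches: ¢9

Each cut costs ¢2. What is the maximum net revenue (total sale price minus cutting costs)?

Build net[k] bottom-up: net[k] = max over allowed piece i of (p[i] + net[k−i]) − 2 per cut.
net[1] = 1
net[2] = max(1+1-2, 2+0) = 2
net[3] = max(1+2-2, 2+1-2, 4+0) = 4
net[4] = max(1+4-2, 2+2-2, 4+1-2, 11+0) = 11
net[5] = max(1+11-2, 2+4-2, 4+2-2, 11+1-2, 9+0) = 10
One optimal plan: pieces 4 + 1 (1 cut) → ¢12 − ¢2 = ¢10.

10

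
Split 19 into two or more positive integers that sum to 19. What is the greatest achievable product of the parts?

Fill P[k] for k=2..19: at each k try every first piece i and multiply by the better of (k−i) uncut or P[k−i].
P[2] = 1·max(1,0) = 1·1 = 1
P[3] = max(1·2, 2·1) = 2
P[4] = max(1·3, 2·2, 3·1) = 4
P[5] = max(1·4, 2·3, 3·2, 4·1) = 6
P[6] = max(1·6, 2·4, 3·3, 4·2, 5·1) = 9
P[7] = max(1·9, 2·6, 3·4, 4·3, 5·2, 6·1) = 12
P[8] = max(1·12, 2·9, 3·6, …, 6·2, 7·1) = 18
P[9] = max(1·18, 2·12, 3·9, …, 7·2, 8·1) = 27
P[10] = max(1·27, 2·18, 3·12, …, 8·2, 9·1) = 36
P[11] = max(1·36, 2·27, 3·18, …, 9·2, 10·1) = 54
P[12] = max(1·54, 2·36, 3·27, …, 10·2, 11·1) = 81
P[13] = max(1·81, 2·54, 3·36, …, 11·2, 12·1) = 108
P[14] = max(1·108, 2·81, 3·54, …, 12·2, 13·1) = 162
P[15] = max(1·162, 2·108, 3·81, …, 13·2, 14·1) = 243
P[16] = max(1·243, 2·162, 3·108, …, 14·2, 15·1) = 324
P[17] = max(1·324, 2·243, 3·162, …, 15·2, 16·1) = 486
P[18] = max(1·486, 2·324, 3·243, …, 16·2, 17·1) = 729
P[19] = max(1·729, 2·486, 3·324, …, 17·2, 18·1) = 972
One optimal split: 3 + 3 + 3 + 3 + 3 + 2 + 2; product 3·3·3·3·3·2·2 = 972.

972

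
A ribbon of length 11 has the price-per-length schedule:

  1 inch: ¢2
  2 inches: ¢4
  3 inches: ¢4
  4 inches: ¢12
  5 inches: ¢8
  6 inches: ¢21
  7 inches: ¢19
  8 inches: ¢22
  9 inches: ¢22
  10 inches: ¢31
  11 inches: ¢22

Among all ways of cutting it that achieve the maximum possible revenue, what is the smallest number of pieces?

Consider every possible first cut. r[k] is the best of p[i]+r[k−i] over all sellable i≤k.
r[1] = 2
r[2] = max(2+2, 4+0) = 4
r[3] = max(2+4, 4+2, 4+0) = 6
r[4] = max(2+6, 4+4, 4+2, 12+0) = 12
r[5] = max(2+12, 4+6, 4+4, 12+2, 8+0) = 14
r[6] = max(2+14, 4+12, 4+6, 12+4, 8+2, 21+0) = 21
r[7] = max(2+21, 4+14, 4+12, …, 21+2, 19+0) = 23
r[8] = max(2+23, 4+21, 4+14, …, 19+2, 22+0) = 25
r[9] = max(2+25, 4+23, 4+21, …, 22+2, 22+0) = 27
r[10] = max(2+27, 4+25, 4+23, …, 22+2, 31+0) = 33
r[11] = max(2+33, 4+27, 4+25, …, 31+2, 22+0) = 35
Maximum revenue is ¢35.
Now minimize piece count subject to staying optimal: for each k, pieces[k] = 1 + min over i with p[i]+r[k−i]=r[k] of pieces[k−i].
pieces[8] = 2
pieces[9] = 3
pieces[10] = 2
pieces[11] = 3

3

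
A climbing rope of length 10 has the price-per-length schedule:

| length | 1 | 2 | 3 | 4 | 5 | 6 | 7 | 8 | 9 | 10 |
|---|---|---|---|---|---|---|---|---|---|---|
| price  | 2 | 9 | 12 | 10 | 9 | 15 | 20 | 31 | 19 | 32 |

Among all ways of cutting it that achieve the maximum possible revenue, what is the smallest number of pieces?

Build r[k] bottom-up: r[k] = max over allowed piece i of (p[i] + r[k−i]).
r[1] = 2
r[2] = max(2+2, 9+0) = 9
r[3] = max(2+9, 9+2, 12+0) = 12
r[4] = max(2+12, 9+9, 12+2, 10+0) = 18
r[5] = max(2+18, 9+12, 12+9, 10+2, 9+0) = 21
r[6] = max(2+21, 9+18, 12+12, 10+9, 9+2, 15+0) = 27
r[7] = max(2+27, 9+21, 12+18, …, 15+2, 20+0) = 30
r[8] = max(2+30, 9+27, 12+21, …, 20+2, 31+0) = 36
r[9] = max(2+36, 9+30, 12+27, …, 31+2, 19+0) = 39
r[10] = max(2+39, 9+36, 12+30, …, 19+2, 32+0) = 45
Maximum revenue is €45.
Now minimize piece count subject to staying optimal: for each k, pieces[k] = 1 + min over i with p[i]+r[k−i]=r[k] of pieces[k−i].
pieces[7] = 3
pieces[8] = 4
pieces[9] = 4
pieces[10] = 5

5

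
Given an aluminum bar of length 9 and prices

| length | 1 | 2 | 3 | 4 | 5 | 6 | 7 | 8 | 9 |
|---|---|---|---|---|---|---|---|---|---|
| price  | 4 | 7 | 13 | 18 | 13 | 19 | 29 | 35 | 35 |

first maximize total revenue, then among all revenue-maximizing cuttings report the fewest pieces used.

3

Consider every possible first cut. r[k] is the best of p[i]+r[k−i] over all sellable i≤k.
r[1] = 4
r[2] = 8  (first piece 1, then r[1]=4)
r[3] = 13
r[4] = 18
r[5] = 22  (first piece 1, then r[4]=18)
r[6] = 26  (first piece 1, then r[5]=22)
r[7] = 31  (first piece 3, then r[4]=18)
r[8] = 36  (first piece 4, then r[4]=18)
r[9] = 40  (first piece 1, then r[8]=36)
Maximum revenue is $40.
Now minimize piece count subject to staying optimal: for each k, pieces[k] = 1 + min over i with p[i]+r[k−i]=r[k] of pieces[k−i].
pieces[6] = 2
pieces[7] = 2
pieces[8] = 2
pieces[9] = 3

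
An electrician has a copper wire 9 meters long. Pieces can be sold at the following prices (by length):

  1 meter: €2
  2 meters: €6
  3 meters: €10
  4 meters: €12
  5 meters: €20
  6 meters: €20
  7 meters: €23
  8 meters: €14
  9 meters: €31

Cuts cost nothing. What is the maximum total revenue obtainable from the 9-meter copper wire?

32

Build R[k] bottom-up: R[k] = max over allowed piece i of (p[i] + R[k−i]).
R[1] = 2
R[2] = max(2+2, 6+0) = 6
R[3] = max(2+6, 6+2, 10+0) = 10
R[4] = max(2+10, 6+6, 10+2, 12+0) = 12
R[5] = max(2+12, 6+10, 10+6, 12+2, 20+0) = 20
R[6] = max(2+20, 6+12, 10+10, 12+6, 20+2, 20+0) = 22
R[7] = max(2+22, 6+20, 10+12, …, 20+2, 23+0) = 26
R[8] = max(2+26, 6+22, 10+20, …, 23+2, 14+0) = 30
R[9] = max(2+30, 6+26, 10+22, …, 14+2, 31+0) = 32
One optimal cutting: 5 + 3 + 1 → €20 + €10 + €2 = €32.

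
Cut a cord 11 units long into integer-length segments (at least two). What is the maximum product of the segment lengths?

54

Let prod[k] be the best product for length k (with at least one cut). For each first piece i, the rest contributes max(k−i, prod[k−i]).
prod[2] = 1·max(1,0) = 1·1 = 1
prod[3] = max(1·2, 2·1) = 2
prod[4] = max(1·3, 2·2, 3·1) = 4
prod[5] = max(1·4, 2·3, 3·2, 4·1) = 6
prod[6] = max(1·6, 2·4, 3·3, 4·2, 5·1) = 9
prod[7] = max(1·9, 2·6, 3·4, 4·3, 5·2, 6·1) = 12
prod[8] = max(1·12, 2·9, 3·6, …, 6·2, 7·1) = 18
prod[9] = max(1·18, 2·12, 3·9, …, 7·2, 8·1) = 27
prod[10] = max(1·27, 2·18, 3·12, …, 8·2, 9·1) = 36
prod[11] = max(1·36, 2·27, 3·18, …, 9·2, 10·1) = 54
One optimal split: 3 + 3 + 3 + 2; product 3·3·3·2 = 54.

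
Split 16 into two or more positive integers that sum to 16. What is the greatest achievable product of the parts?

324

Let prod[k] be the best product for length k (with at least one cut). For each first piece i, the rest contributes max(k−i, prod[k−i]).
prod[2] = 1·max(1,0) = 1·1 = 1
prod[3] = 1·max(2,1) = 1·2 = 2
prod[4] = 2·max(2,1) = 2·2 = 4
prod[5] = 2·max(3,2) = 2·3 = 6
prod[6] = 3·max(3,2) = 3·3 = 9
prod[7] = 2·max(5,6) = 2·6 = 12
prod[8] = 2·max(6,9) = 2·9 = 18
prod[9] = 3·max(6,9) = 3·9 = 27
prod[10] = 2·max(8,18) = 2·18 = 36
prod[11] = 2·max(9,27) = 2·27 = 54
prod[12] = 3·max(9,27) = 3·27 = 81
prod[13] = 2·max(11,54) = 2·54 = 108
prod[14] = 2·max(12,81) = 2·81 = 162
prod[15] = 3·max(12,81) = 3·81 = 243
prod[16] = 2·max(14,162) = 2·162 = 324
One optimal split: 3 + 3 + 3 + 3 + 2 + 2; product 3·3·3·3·2·2 = 324.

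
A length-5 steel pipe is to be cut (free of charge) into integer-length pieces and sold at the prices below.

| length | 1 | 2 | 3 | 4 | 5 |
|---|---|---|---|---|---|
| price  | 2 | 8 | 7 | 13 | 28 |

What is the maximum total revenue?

28

Consider every possible first cut. r[k] is the best of p[i]+r[k−i] over all sellable i≤k.
r[1] = 2
r[2] = max(2+2, 8+0) = 8
r[3] = max(2+8, 8+2, 7+0) = 10
r[4] = max(2+10, 8+8, 7+2, 13+0) = 16
r[5] = max(2+16, 8+10, 7+8, 13+2, 28+0) = 28
Best is to sell the whole 5-meter piece uncut for $28.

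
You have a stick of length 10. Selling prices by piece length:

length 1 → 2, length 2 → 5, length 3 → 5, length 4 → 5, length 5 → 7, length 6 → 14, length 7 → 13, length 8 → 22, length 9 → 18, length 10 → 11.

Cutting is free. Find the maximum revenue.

27

Let R[k] be the best obtainable value from length k. For each k, try every first piece i and keep the best of price[i] + R[k−i].
R[1] = 2
R[2] = max(2+2, 5+0) = 5
R[3] = max(2+5, 5+2, 5+0) = 7
R[4] = max(2+7, 5+5, 5+2, 5+0) = 10
R[5] = max(2+10, 5+7, 5+5, 5+2, 7+0) = 12
R[6] = max(2+12, 5+10, 5+7, 5+5, 7+2, 14+0) = 15
R[7] = max(2+15, 5+12, 5+10, …, 14+2, 13+0) = 17
R[8] = max(2+17, 5+15, 5+12, …, 13+2, 22+0) = 22
R[9] = max(2+22, 5+17, 5+15, …, 22+2, 18+0) = 24
R[10] = max(2+24, 5+22, 5+17, …, 18+2, 11+0) = 27
One optimal cutting: 8 + 2 → 22 + 5 = 27.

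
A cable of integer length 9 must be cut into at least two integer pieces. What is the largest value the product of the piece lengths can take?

Let prod[k] be the best product for length k (with at least one cut). For each first piece i, the rest contributes max(k−i, prod[k−i]).
prod[2] = 1×max(1,0) = 1×1 = 1
prod[3] = max(1×2, 2×1) = 2
prod[4] = max(1×3, 2×2, 3×1) = 4
prod[5] = max(1×4, 2×3, 3×2, 4×1) = 6
prod[6] = max(1×6, 2×4, 3×3, 4×2, 5×1) = 9
prod[7] = max(1×9, 2×6, 3×4, 4×3, 5×2, 6×1) = 12
prod[8] = max(1×12, 2×9, 3×6, …, 6×2, 7×1) = 18
prod[9] = max(1×18, 2×12, 3×9, …, 7×2, 8×1) = 27
One optimal split: 3 + 3 + 3; product 3×3×3 = 27.

27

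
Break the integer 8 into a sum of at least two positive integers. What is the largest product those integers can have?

18

Define P[k] = max over 1≤i<k of i · max(k−i, P[k−i]); the inner max lets the remainder stay uncut if that's better.
P[2] = 1×max(1,0) = 1×1 = 1
P[3] = max(1×2, 2×1) = 2
P[4] = max(1×3, 2×2, 3×1) = 4
P[5] = max(1×4, 2×3, 3×2, 4×1) = 6
P[6] = max(1×6, 2×4, 3×3, 4×2, 5×1) = 9
P[7] = max(1×9, 2×6, 3×4, 4×3, 5×2, 6×1) = 12
P[8] = max(1×12, 2×9, 3×6, …, 6×2, 7×1) = 18
One optimal split: 3 + 3 + 2; product 3×3×2 = 18.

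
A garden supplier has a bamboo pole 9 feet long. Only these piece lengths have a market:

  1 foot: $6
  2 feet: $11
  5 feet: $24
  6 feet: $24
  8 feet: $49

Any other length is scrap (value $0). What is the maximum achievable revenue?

55

Let f[k] be the best obtainable value from length k. For each k, try every first piece i and keep the best of price[i] + f[k−i].
f[1] = 6
f[2] = 12  (first piece 1, then f[1]=6)
f[3] = 18  (first piece 1, then f[2]=12)
f[4] = 24  (first piece 1, then f[3]=18)
f[5] = 30  (first piece 1, then f[4]=24)
f[6] = 36  (first piece 1, then f[5]=30)
f[7] = 42  (first piece 1, then f[6]=36)
f[8] = 49
f[9] = 55  (first piece 1, then f[8]=49)
One optimal cutting: 8 + 1 → $55.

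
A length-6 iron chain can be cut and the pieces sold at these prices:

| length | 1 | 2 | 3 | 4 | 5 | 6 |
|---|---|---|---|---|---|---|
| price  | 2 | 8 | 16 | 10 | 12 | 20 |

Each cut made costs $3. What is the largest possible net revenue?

29

Consider every possible first cut. r[k] is the best of p[i]+r[k−i] over all sellable i≤k, charging 3 whenever i<k.
r[1] = 2
r[2] = 8
r[3] = 16
r[4] = 15  (first piece 1, then r[3]=16)
r[5] = 21  (first piece 2, then r[3]=16)
r[6] = 29  (first piece 3, then r[3]=16)
One optimal plan: pieces 3 + 3 (1 cut) → $32 − $3 = $29.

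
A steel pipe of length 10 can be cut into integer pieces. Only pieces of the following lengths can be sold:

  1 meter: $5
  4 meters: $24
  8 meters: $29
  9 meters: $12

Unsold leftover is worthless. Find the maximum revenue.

58

Let f[k] be the best obtainable value from length k. For each k, try every first piece i and keep the best of price[i] + f[k−i].
f[1] = 5
f[2] = 10  (first piece 1, then f[1]=5)
f[3] = 15  (first piece 1, then f[2]=10)
f[4] = 24
f[5] = 29  (first piece 1, then f[4]=24)
f[6] = 34  (first piece 1, then f[5]=29)
f[7] = 39  (first piece 1, then f[6]=34)
f[8] = 48  (first piece 4, then f[4]=24)
f[9] = 53  (first piece 1, then f[8]=48)
f[10] = 58  (first piece 1, then f[9]=53)
One optimal cutting: 4 + 4 + 1 + 1 → $58.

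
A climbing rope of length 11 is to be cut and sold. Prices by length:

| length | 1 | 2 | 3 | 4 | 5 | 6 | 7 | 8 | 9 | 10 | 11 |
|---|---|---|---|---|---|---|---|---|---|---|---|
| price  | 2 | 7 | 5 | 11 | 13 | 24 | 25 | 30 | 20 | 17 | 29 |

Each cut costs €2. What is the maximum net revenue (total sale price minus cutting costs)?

Consider every possible first cut. v[k] is the best of p[i]+v[k−i] over all sellable i≤k, charging 2 whenever i<k.
v[1] = 2
v[2] = max(2+2-2, 7+0) = 7
v[3] = max(2+7-2, 7+2-2, 5+0) = 7
v[4] = max(2+7-2, 7+7-2, 5+2-2, 11+0) = 12
v[5] = max(2+12-2, 7+7-2, 5+7-2, 11+2-2, 13+0) = 13
v[6] = max(2+13-2, 7+12-2, 5+7-2, 11+7-2, 13+2-2, 24+0) = 24
v[7] = max(2+24-2, 7+13-2, 5+12-2, …, 24+2-2, 25+0) = 25
v[8] = max(2+25-2, 7+24-2, 5+13-2, …, 25+2-2, 30+0) = 30
v[9] = max(2+30-2, 7+25-2, 5+24-2, …, 30+2-2, 20+0) = 30
v[10] = max(2+30-2, 7+30-2, 5+25-2, …, 20+2-2, 17+0) = 35
v[11] = max(2+35-2, 7+30-2, 5+30-2, …, 17+2-2, 29+0) = 35
One optimal plan: pieces 8 + 2 + 1 (2 cuts) → €39 − €4 = €35.

35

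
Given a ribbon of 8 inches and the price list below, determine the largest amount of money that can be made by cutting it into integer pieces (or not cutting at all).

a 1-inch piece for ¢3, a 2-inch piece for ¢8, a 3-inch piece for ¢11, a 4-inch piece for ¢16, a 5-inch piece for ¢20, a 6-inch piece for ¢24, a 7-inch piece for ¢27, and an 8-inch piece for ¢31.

32

Let v[k] be the best obtainable value from length k. For each k, try every first piece i and keep the best of price[i] + v[k−i].
v[1] = 3
v[2] = max(3+3, 8+0) = 8
v[3] = max(3+8, 8+3, 11+0) = 11
v[4] = max(3+11, 8+8, 11+3, 16+0) = 16
v[5] = max(3+16, 8+11, 11+8, 16+3, 20+0) = 20
v[6] = max(3+20, 8+16, 11+11, 16+8, 20+3, 24+0) = 24
v[7] = max(3+24, 8+20, 11+16, …, 24+3, 27+0) = 28
v[8] = max(3+28, 8+24, 11+20, …, 27+3, 31+0) = 32
One optimal cutting: 2 + 2 + 2 + 2 → ¢8 + ¢8 + ¢8 + ¢8 = ¢32.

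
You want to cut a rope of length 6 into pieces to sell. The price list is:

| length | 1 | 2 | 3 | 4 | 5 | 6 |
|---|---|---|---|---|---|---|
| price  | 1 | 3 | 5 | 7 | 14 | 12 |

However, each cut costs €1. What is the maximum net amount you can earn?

14

Let net[k] be the best obtainable value from length k. For each k, try every first piece i and keep the best of price[i] + net[k−i] minus the 1 cut fee when i<k.
net[1] = 1
net[2] = max(1+1-1, 3+0) = 3
net[3] = max(1+3-1, 3+1-1, 5+0) = 5
net[4] = max(1+5-1, 3+3-1, 5+1-1, 7+0) = 7
net[5] = max(1+7-1, 3+5-1, 5+3-1, 7+1-1, 14+0) = 14
net[6] = max(1+14-1, 3+7-1, 5+5-1, 7+3-1, 14+1-1, 12+0) = 14
One optimal plan: pieces 5 + 1 (1 cut) → €15 − €1 = €14.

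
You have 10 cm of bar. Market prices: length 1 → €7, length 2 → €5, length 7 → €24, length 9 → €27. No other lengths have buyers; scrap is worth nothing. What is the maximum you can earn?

Let f[k] be the best obtainable value from length k. For each k, try every first piece i and keep the best of price[i] + f[k−i].
f[1] = 7
f[2] = max(7+7, 5+0) = 14
f[3] = max(7+14, 5+7) = 21
f[4] = max(7+21, 5+14) = 28
f[5] = max(7+28, 5+21) = 35
f[6] = max(7+35, 5+28) = 42
f[7] = max(7+42, 5+35, 24+0) = 49
f[8] = max(7+49, 5+42, 24+7) = 56
f[9] = max(7+56, 5+49, 24+14, 27+0) = 63
f[10] = max(7+63, 5+56, 24+21, 27+7) = 70
One optimal cutting: 1 + 1 + 1 + 1 + 1 + 1 + 1 + 1 + 1 + 1 → €70.

70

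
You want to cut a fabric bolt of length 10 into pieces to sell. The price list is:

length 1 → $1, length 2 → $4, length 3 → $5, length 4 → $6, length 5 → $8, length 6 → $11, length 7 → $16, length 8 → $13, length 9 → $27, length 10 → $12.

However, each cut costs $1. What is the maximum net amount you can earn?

Let v[k] be the best obtainable value from length k. For each k, try every first piece i and keep the best of price[i] + v[k−i] minus the 1 cut fee when i<k.
v[1] = 1
v[2] = max(1+1-1, 4+0) = 4
v[3] = max(1+4-1, 4+1-1, 5+0) = 5
v[4] = max(1+5-1, 4+4-1, 5+1-1, 6+0) = 7
v[5] = max(1+7-1, 4+5-1, 5+4-1, 6+1-1, 8+0) = 8
v[6] = max(1+8-1, 4+7-1, 5+5-1, 6+4-1, 8+1-1, 11+0) = 11
v[7] = max(1+11-1, 4+8-1, 5+7-1, …, 11+1-1, 16+0) = 16
v[8] = max(1+16-1, 4+11-1, 5+8-1, …, 16+1-1, 13+0) = 16
v[9] = max(1+16-1, 4+16-1, 5+11-1, …, 13+1-1, 27+0) = 27
v[10] = max(1+27-1, 4+16-1, 5+16-1, …, 27+1-1, 12+0) = 27
One optimal plan: pieces 9 + 1 (1 cut) → $28 − $1 = $27.

27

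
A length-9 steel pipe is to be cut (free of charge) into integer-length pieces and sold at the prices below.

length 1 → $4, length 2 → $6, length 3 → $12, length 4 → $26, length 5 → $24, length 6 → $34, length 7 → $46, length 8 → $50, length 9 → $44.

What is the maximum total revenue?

Consider every possible first cut. R[k] is the best of p[i]+R[k−i] over all sellable i≤k.
R[1] = 4
R[2] = 8  (first piece 1, then R[1]=4)
R[3] = 12  (first piece 1, then R[2]=8)
R[4] = 26
R[5] = 30  (first piece 1, then R[4]=26)
R[6] = 34  (first piece 1, then R[5]=30)
R[7] = 46
R[8] = 52  (first piece 4, then R[4]=26)
R[9] = 56  (first piece 1, then R[8]=52)
One optimal cutting: 4 + 4 + 1 → $26 + $26 + $4 = $56.

56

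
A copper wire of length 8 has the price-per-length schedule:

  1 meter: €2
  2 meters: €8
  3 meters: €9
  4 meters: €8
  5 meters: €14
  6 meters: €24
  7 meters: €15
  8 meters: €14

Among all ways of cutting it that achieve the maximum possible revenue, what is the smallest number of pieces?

2

Consider every possible first cut. r[k] is the best of p[i]+r[k−i] over all sellable i≤k.
r[1] = 2
r[2] = 8
r[3] = 10  (first piece 1, then r[2]=8)
r[4] = 16  (first piece 2, then r[2]=8)
r[5] = 18  (first piece 1, then r[4]=16)
r[6] = 24  (first piece 2, then r[4]=16)
r[7] = 26  (first piece 1, then r[6]=24)
r[8] = 32  (first piece 2, then r[6]=24)
Maximum revenue is €32.
Now minimize piece count subject to staying optimal: for each k, pieces[k] = 1 + min over i with p[i]+r[k−i]=r[k] of pieces[k−i].
pieces[5] = 3
pieces[6] = 1
pieces[7] = 2
pieces[8] = 2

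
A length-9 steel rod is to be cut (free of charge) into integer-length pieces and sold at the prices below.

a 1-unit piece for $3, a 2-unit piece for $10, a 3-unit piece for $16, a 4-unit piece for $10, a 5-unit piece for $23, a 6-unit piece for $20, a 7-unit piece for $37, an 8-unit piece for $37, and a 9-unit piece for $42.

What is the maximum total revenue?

Consider every possible first cut. R[k] is the best of p[i]+R[k−i] over all sellable i≤k.
R[1] = 3
R[2] = max(3+3, 10+0) = 10
R[3] = max(3+10, 10+3, 16+0) = 16
R[4] = max(3+16, 10+10, 16+3, 10+0) = 20
R[5] = max(3+20, 10+16, 16+10, 10+3, 23+0) = 26
R[6] = max(3+26, 10+20, 16+16, 10+10, 23+3, 20+0) = 32
R[7] = max(3+32, 10+26, 16+20, …, 20+3, 37+0) = 37
R[8] = max(3+37, 10+32, 16+26, …, 37+3, 37+0) = 42
R[9] = max(3+42, 10+37, 16+32, …, 37+3, 42+0) = 48
One optimal cutting: 3 + 3 + 3 → $16 + $16 + $16 = $48.

48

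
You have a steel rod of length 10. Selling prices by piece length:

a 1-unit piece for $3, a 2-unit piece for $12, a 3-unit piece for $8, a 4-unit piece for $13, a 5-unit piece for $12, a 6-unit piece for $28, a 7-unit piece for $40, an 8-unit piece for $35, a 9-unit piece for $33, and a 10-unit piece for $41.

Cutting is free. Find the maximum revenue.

Build best[k] bottom-up: best[k] = max over allowed piece i of (p[i] + best[k−i]).
best[1] = 3
best[2] = max(3+3, 12+0) = 12
best[3] = max(3+12, 12+3, 8+0) = 15
best[4] = max(3+15, 12+12, 8+3, 13+0) = 24
best[5] = max(3+24, 12+15, 8+12, 13+3, 12+0) = 27
best[6] = max(3+27, 12+24, 8+15, 13+12, 12+3, 28+0) = 36
best[7] = max(3+36, 12+27, 8+24, …, 28+3, 40+0) = 40
best[8] = max(3+40, 12+36, 8+27, …, 40+3, 35+0) = 48
best[9] = max(3+48, 12+40, 8+36, …, 35+3, 33+0) = 52
best[10] = max(3+52, 12+48, 8+40, …, 33+3, 41+0) = 60
One optimal cutting: 2 + 2 + 2 + 2 + 2 → $12 + $12 + $12 + $12 + $12 = $60.

60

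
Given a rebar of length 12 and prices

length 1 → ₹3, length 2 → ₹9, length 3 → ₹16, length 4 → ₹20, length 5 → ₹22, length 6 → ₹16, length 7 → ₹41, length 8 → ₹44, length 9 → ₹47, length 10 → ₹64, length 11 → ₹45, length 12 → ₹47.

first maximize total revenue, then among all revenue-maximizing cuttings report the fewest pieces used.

Let r[k] be the best obtainable value from length k. For each k, try every first piece i and keep the best of price[i] + r[k−i].
r[1] = 3
r[2] = 9
r[3] = 16
r[4] = 20
r[5] = 25  (first piece 2, then r[3]=16)
r[6] = 32  (first piece 3, then r[3]=16)
r[7] = 41
r[8] = 44  (first piece 1, then r[7]=41)
r[9] = 50  (first piece 2, then r[7]=41)
r[10] = 64
r[11] = 67  (first piece 1, then r[10]=64)
r[12] = 73  (first piece 2, then r[10]=64)
Maximum revenue is ₹73.
Now minimize piece count subject to staying optimal: for each k, pieces[k] = 1 + min over i with p[i]+r[k−i]=r[k] of pieces[k−i].
pieces[9] = 2
pieces[10] = 1
pieces[11] = 2
pieces[12] = 2

2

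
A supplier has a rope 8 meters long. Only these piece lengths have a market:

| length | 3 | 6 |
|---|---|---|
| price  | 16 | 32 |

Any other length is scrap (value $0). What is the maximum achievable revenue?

Let best[k] be the best obtainable value from length k. For each k, try every first piece i and keep the best of price[i] + best[k−i].
best[1] = 0
best[2] = 0
best[3] = 16
best[4] = 16
best[5] = 16
best[6] = max(16+16, 32+0) = 32
best[7] = max(16+16, 32+0) = 32
best[8] = max(16+16, 32+0) = 32
One optimal cutting: pieces 3 + 3 with 2 meters of scrap → $32.

32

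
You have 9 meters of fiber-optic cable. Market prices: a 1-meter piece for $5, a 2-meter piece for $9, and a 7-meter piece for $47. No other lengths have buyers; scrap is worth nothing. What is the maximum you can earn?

57

Let f[k] be the best obtainable value from length k. For each k, try every first piece i and keep the best of price[i] + f[k−i].
f[1] = 5
f[2] = max(5+5, 9+0) = 10
f[3] = max(5+10, 9+5) = 15
f[4] = max(5+15, 9+10) = 20
f[5] = max(5+20, 9+15) = 25
f[6] = max(5+25, 9+20) = 30
f[7] = max(5+30, 9+25, 47+0) = 47
f[8] = max(5+47, 9+30, 47+5) = 52
f[9] = max(5+52, 9+47, 47+10) = 57
One optimal cutting: 7 + 1 + 1 → $57.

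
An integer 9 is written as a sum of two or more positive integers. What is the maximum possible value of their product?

Fill f[k] for k=2..9: at each k try every first piece i and multiply by the better of (k−i) uncut or f[k−i].
f[2] = 1×max(1,0) = 1×1 = 1
f[3] = max(1×2, 2×1) = 2
f[4] = max(1×3, 2×2, 3×1) = 4
f[5] = max(1×4, 2×3, 3×2, 4×1) = 6
f[6] = max(1×6, 2×4, 3×3, 4×2, 5×1) = 9
f[7] = max(1×9, 2×6, 3×4, 4×3, 5×2, 6×1) = 12
f[8] = max(1×12, 2×9, 3×6, …, 6×2, 7×1) = 18
f[9] = max(1×18, 2×12, 3×9, …, 7×2, 8×1) = 27
One optimal split: 3 + 3 + 3; product 3×3×3 = 27.

27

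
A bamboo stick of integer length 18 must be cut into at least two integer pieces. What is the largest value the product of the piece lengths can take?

729

Fill g[k] for k=2..18: at each k try every first piece i and multiply by the better of (k−i) uncut or g[k−i].
Small cases: g[2]=1, g[3]=2, g[4]=4, g[5]=6, g[6]=9, g[7]=12, g[8]=18, g[9]=27, g[10]=36, g[11]=54, g[12]=81, g[13]=108.
g[14] = 2·max(12,81) = 2·81 = 162
g[15] = 3·max(12,81) = 3·81 = 243
g[16] = 2·max(14,162) = 2·162 = 324
g[17] = 2·max(15,243) = 2·243 = 486
g[18] = 3·max(15,243) = 3·243 = 729
One optimal split: 3 + 3 + 3 + 3 + 3 + 3; product 3·3·3·3·3·3 = 729.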